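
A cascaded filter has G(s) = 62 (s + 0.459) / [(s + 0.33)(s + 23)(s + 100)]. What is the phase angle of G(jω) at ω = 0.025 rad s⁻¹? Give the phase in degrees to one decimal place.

∠(j0.025 + 0.459) = arctan(0.025/0.459) = 3.12°
∠(j0.025 + 0.33) = arctan(0.025/0.33) = 4.33°
∠(j0.025 + 23) = arctan(0.025/23) = 0.06°
∠(j0.025 + 100) = arctan(0.025/100) = 0.01°
∠G(j0.025) = 3.12° − (4.33° + 0.06° + 0.01°) = -1.29°

-1.3 deg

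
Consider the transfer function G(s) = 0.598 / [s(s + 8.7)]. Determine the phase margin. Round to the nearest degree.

90°

Gain crossover: |G(jω)| = 1 at ω ≈ 0.0687 rad/s.
∠G(j0.0687) = −90° − arctan(0.0687/8.7) ≈ -90.45°
PM = 180° + (-90.45°) = 89.55°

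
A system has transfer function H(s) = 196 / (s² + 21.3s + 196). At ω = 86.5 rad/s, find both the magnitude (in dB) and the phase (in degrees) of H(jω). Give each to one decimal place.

|(j86.5)² + 21.3(j86.5) + 196| = |-7286.2 + j1842.5| = 7516
|H(j86.5)| = 196 / 7516 = 0.026079
20 log₁₀(0.026079) = -31.67 dB
∠[(j86.5)² + 21.3(j86.5) + 196] = ∠[-7286.2 + j1842.5] = 165.81°
∠H(j86.5) = −165.81° = -165.81°

|H| = -31.7 dB, ∠H = -165.8°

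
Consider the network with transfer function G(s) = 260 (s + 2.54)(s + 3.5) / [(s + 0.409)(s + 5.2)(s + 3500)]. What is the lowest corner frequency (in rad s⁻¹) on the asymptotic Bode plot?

0.409 rad s⁻¹

Break frequencies occur at each pole and zero magnitude: 0.409 rad s⁻¹, 2.54 rad s⁻¹, 3.5 rad s⁻¹, 5.2 rad s⁻¹, 3500 rad s⁻¹.
The lowest is 0.409 rad s⁻¹.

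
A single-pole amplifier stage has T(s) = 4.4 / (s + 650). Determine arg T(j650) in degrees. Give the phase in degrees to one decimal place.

∠(j650 + 650) = arctan(650/650) = 45.00°
∠T(j650) = −45.00° = -45.00°

-45.0 deg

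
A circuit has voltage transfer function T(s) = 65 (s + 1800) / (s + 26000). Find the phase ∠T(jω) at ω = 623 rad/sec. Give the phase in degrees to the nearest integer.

∠(j623 + 1800) = arctan(623/1800) = 19.09°
∠(j623 + 26000) = arctan(623/26000) = 1.37°
∠T(j623) = 19.09° − 1.37° = 17.72°

18°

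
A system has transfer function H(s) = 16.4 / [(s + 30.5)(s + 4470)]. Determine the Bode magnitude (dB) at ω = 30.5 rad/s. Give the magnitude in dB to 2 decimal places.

|j30.5 + 30.5| = √(30.5² + 30.5²) = 43.13
|j30.5 + 4470| = √(30.5² + 4470²) = 4470
|H(j30.5)| = 16.4 / (43.13 × 4470) = 8.5057e-05
20 log₁₀(8.5057e-05) = -81.406 dB

-81.41 dB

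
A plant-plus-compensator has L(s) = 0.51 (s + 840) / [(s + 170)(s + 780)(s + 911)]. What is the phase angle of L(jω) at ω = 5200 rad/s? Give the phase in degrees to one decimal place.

∠(j5200 + 840) = arctan(5200/840) = 80.82°
∠(j5200 + 170) = arctan(5200/170) = 88.13°
∠(j5200 + 780) = arctan(5200/780) = 81.47°
∠(j5200 + 911) = arctan(5200/911) = 80.06°
∠L(j5200) = 80.82° − (88.13° + 81.47° + 80.06°) = -168.84°

-168.8°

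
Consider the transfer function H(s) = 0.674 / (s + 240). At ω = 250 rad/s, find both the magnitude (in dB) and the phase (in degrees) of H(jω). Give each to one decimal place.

|j250 + 240| = √(250² + 240²) = 346.6
|H(j250)| = 0.674 / 346.6 = 0.0019449
20 log₁₀(0.0019449) = -54.22 dB
∠(j250 + 240) = arctan(250/240) = 46.17°
∠H(j250) = −46.17° = -46.17°

|H| = -54.2 dB, ∠H = -46.2°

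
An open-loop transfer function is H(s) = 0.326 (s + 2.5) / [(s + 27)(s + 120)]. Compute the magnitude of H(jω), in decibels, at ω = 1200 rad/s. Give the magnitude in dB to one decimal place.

-71.4 dB

|j1200 + 2.5| = √(1200² + 2.5²) = 1200
|j1200 + 27| = √(1200² + 27²) = 1200
|j1200 + 120| = √(1200² + 120²) = 1206
|H(j1200)| = 0.326 × 1200 / (1200 × 1206) = 0.00027025
20 log₁₀(0.00027025) = -71.36 dB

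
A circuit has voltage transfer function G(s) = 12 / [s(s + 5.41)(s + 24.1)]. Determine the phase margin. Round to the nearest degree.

89 deg

Gain crossover: |G(jω)| = 1 at ω ≈ 0.092 rad s⁻¹.
∠G(j0.092) = −90° − arctan(0.092/5.41) − arctan(0.092/24.1) ≈ -91.19°
PM = 180° + (-91.19°) = 88.81°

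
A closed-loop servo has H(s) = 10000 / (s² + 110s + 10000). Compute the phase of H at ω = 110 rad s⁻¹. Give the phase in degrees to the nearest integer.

-100°

∠[(j110)² + 110(j110) + 10000] = ∠[-2100 + j12100] = 99.85°
∠H(j110) = −99.85° = -99.85°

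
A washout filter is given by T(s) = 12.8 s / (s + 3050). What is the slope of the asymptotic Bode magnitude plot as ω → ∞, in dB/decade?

0 dB/decade

With 1 zero and 1 pole, the high-frequency asymptotic slope is 20 × (1 − 1) = 0 dB/decade.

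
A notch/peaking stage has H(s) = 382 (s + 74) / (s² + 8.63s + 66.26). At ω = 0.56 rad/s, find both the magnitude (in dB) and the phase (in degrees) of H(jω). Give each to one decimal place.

|j0.56 + 74| = √(0.56² + 74²) = 74
|(j0.56)² + 8.63(j0.56) + 66.26| = |65.946 + j4.8328| = 66.12
|H(j0.56)| = 382 × 74 / 66.12 = 427.52
20 log₁₀(427.52) = 52.62 dB
∠(j0.56 + 74) = arctan(0.56/74) = 0.43°
∠[(j0.56)² + 8.63(j0.56) + 66.26] = ∠[65.946 + j4.8328] = 4.19°
∠H(j0.56) = 0.43° − 4.19° = -3.76°

|H| = 52.6 dB, ∠H = -3.8°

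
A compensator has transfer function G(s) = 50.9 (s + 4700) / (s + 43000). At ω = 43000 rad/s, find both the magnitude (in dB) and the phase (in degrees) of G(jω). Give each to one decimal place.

|j43000 + 4700| = √(43000² + 4700²) = 4.326e+04
|j43000 + 43000| = √(43000² + 43000²) = 6.081e+04
|G(j43000)| = 50.9 × 4.326e+04 / 6.081e+04 = 36.206
20 log₁₀(36.206) = 31.18 dB
∠(j43000 + 4700) = arctan(43000/4700) = 83.76°
∠(j43000 + 43000) = arctan(43000/43000) = 45.00°
∠G(j43000) = 83.76° − 45.00° = 38.76°

|G| = 31.2 dB, ∠G = 38.8°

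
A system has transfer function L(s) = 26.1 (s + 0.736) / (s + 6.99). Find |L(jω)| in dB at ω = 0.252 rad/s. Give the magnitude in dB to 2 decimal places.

9.26 dB

|j0.252 + 0.736| = √(0.252² + 0.736²) = 0.7779
|j0.252 + 6.99| = √(0.252² + 6.99²) = 6.995
|L(j0.252)| = 26.1 × 0.7779 / 6.995 = 2.9029
20 log₁₀(2.9029) = 9.257 dB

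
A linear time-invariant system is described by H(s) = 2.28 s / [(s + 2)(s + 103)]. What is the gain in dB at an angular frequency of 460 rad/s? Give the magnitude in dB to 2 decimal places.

|j460| = 460
|j460 + 2| = √(460² + 2²) = 460
|j460 + 103| = √(460² + 103²) = 471.4
|H(j460)| = 2.28 × 460 / (460 × 471.4) = 0.0048367
20 log₁₀(0.0048367) = -46.309 dB

-46.31 dB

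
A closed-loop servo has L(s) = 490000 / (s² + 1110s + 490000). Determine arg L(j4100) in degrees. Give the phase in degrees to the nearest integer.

∠[(j4100)² + 1110(j4100) + 490000] = ∠[-1.632e+07 + j4.551e+06] = 164.42°
∠L(j4100) = −164.42° = -164.42°

-164°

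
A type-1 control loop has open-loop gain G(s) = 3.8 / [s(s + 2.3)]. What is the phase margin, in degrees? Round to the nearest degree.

59°

Gain crossover: |G(jω)| = 1 at ω ≈ 1.41 rad/s.
∠G(j1.41) = −90° − arctan(1.41/2.3) ≈ -121.49°
PM = 180° + (-121.49°) = 58.51°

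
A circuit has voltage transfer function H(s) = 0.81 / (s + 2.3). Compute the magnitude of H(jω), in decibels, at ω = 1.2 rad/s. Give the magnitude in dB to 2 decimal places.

-10.11 dB

|j1.2 + 2.3| = √(1.2² + 2.3²) = 2.594
|H(j1.2)| = 0.81 / 2.594 = 0.31223
20 log₁₀(0.31223) = -10.110 dB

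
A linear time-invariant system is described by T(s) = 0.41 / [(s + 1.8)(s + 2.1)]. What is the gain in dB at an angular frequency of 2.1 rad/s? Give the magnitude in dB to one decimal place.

-26.0 dB

|j2.1 + 1.8| = √(2.1² + 1.8²) = 2.766
|j2.1 + 2.1| = √(2.1² + 2.1²) = 2.97
|T(j2.1)| = 0.41 / (2.766 × 2.97) = 0.049914
20 log₁₀(0.049914) = -26.04 dB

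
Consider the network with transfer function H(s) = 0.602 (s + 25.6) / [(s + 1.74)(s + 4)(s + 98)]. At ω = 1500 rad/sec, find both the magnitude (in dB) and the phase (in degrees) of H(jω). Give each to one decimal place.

|H| = -131.5 dB, ∠H = -177.0°

|j1500 + 25.6| = √(1500² + 25.6²) = 1500
|j1500 + 1.74| = √(1500² + 1.74²) = 1500
|j1500 + 4| = √(1500² + 4²) = 1500
|j1500 + 98| = √(1500² + 98²) = 1503
|H(j1500)| = 0.602 × 1500 / (1500 × 1500 × 1503) = 2.6702e-07
20 log₁₀(2.6702e-07) = -131.47 dB
∠(j1500 + 25.6) = arctan(1500/25.6) = 89.02°
∠(j1500 + 1.74) = arctan(1500/1.74) = 89.93°
∠(j1500 + 4) = arctan(1500/4) = 89.85°
∠(j1500 + 98) = arctan(1500/98) = 86.26°
∠H(j1500) = 89.02° − (89.93° + 89.85° + 86.26°) = -177.02°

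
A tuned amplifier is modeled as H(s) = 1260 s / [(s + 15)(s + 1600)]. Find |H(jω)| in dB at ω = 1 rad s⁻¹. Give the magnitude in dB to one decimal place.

|j1| = 1
|j1 + 15| = √(1² + 15²) = 15.03
|j1 + 1600| = √(1² + 1600²) = 1600
|H(j1)| = 1260 × 1 / (15.03 × 1600) = 0.052384
20 log₁₀(0.052384) = -25.62 dB

-25.6 dB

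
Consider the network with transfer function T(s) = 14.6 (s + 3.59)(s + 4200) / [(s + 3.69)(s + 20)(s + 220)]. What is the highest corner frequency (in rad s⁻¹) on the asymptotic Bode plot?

Break frequencies occur at each pole and zero magnitude: 3.59 rad s⁻¹, 3.69 rad s⁻¹, 20 rad s⁻¹, 220 rad s⁻¹, 4200 rad s⁻¹.
The highest is 4200 rad s⁻¹.

4200 rad s⁻¹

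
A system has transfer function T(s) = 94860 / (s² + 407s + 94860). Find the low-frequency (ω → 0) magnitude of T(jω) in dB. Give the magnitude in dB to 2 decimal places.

T(0) = 94860 / 94860 = 1
20 log₁₀(1) = 0.000 dB

0.00 dB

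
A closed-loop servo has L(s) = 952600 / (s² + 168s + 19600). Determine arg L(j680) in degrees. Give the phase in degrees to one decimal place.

∠[(j680)² + 168(j680) + 19600] = ∠[-4.428e+05 + j1.1424e+05] = 165.53°
∠L(j680) = −165.53° = -165.53°

-165.5°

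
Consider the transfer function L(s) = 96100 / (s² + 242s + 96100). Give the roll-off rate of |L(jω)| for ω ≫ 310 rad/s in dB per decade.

With 0 zeros and 2 poles, the high-frequency asymptotic slope is 20 × (0 − 2) = -40 dB/decade.

-40 dB/decade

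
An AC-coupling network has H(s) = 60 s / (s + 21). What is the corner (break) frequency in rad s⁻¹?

21 rad s⁻¹

The single real pole at s = −21 gives a corner at ω = 21 rad s⁻¹.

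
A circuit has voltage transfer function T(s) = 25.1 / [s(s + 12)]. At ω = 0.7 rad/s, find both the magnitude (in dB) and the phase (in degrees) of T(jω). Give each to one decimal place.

|T| = 9.5 dB, ∠T = -93.3°

|j0.7 + 12| = √(0.7² + 12²) = 12.02
|j0.7| = 0.7
|T(j0.7)| = 25.1 / (12.02 × 0.7) = 2.983
20 log₁₀(2.983) = 9.49 dB
∠(j0.7 + 12) = arctan(0.7/12) = 3.34°
∠(j0.7) = 90.00°
∠T(j0.7) = − (3.34° + 90.00°) = -93.34°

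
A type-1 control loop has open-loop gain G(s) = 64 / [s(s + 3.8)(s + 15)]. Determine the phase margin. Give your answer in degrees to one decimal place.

70.1 deg

Gain crossover: |G(jω)| = 1 at ω ≈ 1.08 rad/s.
∠G(j1.08) = −90° − arctan(1.08/3.8) − arctan(1.08/15) ≈ -109.94°
PM = 180° + (-109.94°) = 70.06°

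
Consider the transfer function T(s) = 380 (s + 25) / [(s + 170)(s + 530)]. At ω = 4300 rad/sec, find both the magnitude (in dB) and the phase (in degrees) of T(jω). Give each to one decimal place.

|j4300 + 25| = √(4300² + 25²) = 4300
|j4300 + 170| = √(4300² + 170²) = 4303
|j4300 + 530| = √(4300² + 530²) = 4333
|T(j4300)| = 380 × 4300 / (4303 × 4333) = 0.087641
20 log₁₀(0.087641) = -21.15 dB
∠(j4300 + 25) = arctan(4300/25) = 89.67°
∠(j4300 + 170) = arctan(4300/170) = 87.74°
∠(j4300 + 530) = arctan(4300/530) = 82.97°
∠T(j4300) = 89.67° − (87.74° + 82.97°) = -81.04°

|T| = -21.1 dB, ∠T = -81.0 deg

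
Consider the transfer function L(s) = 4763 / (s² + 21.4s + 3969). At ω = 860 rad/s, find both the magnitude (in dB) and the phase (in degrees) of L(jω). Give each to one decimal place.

|L| = -43.8 dB, ∠L = -178.6°

|(j860)² + 21.4(j860) + 3969| = |-7.3563e+05 + j18404| = 7.359e+05
|L(j860)| = 4763 / 7.359e+05 = 0.0064727
20 log₁₀(0.0064727) = -43.78 dB
∠[(j860)² + 21.4(j860) + 3969] = ∠[-7.3563e+05 + j18404] = 178.57°
∠L(j860) = −178.57° = -178.57°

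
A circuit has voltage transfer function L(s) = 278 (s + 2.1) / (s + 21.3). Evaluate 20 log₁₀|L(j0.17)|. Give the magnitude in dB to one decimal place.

28.8 dB

|j0.17 + 2.1| = √(0.17² + 2.1²) = 2.107
|j0.17 + 21.3| = √(0.17² + 21.3²) = 21.3
|L(j0.17)| = 278 × 2.107 / 21.3 = 27.497
20 log₁₀(27.497) = 28.79 dB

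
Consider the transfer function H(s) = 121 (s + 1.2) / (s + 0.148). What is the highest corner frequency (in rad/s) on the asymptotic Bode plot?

Break frequencies occur at each pole and zero magnitude: 0.148 rad/s, 1.2 rad/s.
The highest is 1.2 rad/s.

1.2 rad/s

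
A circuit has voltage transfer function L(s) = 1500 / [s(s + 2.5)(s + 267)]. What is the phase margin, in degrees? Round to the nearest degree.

Gain crossover: |L(jω)| = 1 at ω ≈ 1.82 rad/s.
∠L(j1.82) = −90° − arctan(1.82/2.5) − arctan(1.82/267) ≈ -126.41°
PM = 180° + (-126.41°) = 53.59°

54°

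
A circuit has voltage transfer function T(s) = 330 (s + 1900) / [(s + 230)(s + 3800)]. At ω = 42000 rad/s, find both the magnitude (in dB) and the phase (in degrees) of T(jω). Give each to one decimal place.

|T| = -42.1 dB, ∠T = -87.1°

|j42000 + 1900| = √(42000² + 1900²) = 4.204e+04
|j42000 + 230| = √(42000² + 230²) = 4.2e+04
|j42000 + 3800| = √(42000² + 3800²) = 4.217e+04
|T(j42000)| = 330 × 4.204e+04 / (4.2e+04 × 4.217e+04) = 0.0078331
20 log₁₀(0.0078331) = -42.12 dB
∠(j42000 + 1900) = arctan(42000/1900) = 87.41°
∠(j42000 + 230) = arctan(42000/230) = 89.69°
∠(j42000 + 3800) = arctan(42000/3800) = 84.83°
∠T(j42000) = 87.41° − (89.69° + 84.83°) = -87.11°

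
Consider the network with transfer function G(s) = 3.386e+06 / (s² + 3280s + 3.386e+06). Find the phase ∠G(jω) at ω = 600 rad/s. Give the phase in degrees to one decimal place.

∠[(j600)² + 3280(j600) + 3.386e+06] = ∠[3.026e+06 + j1.968e+06] = 33.04°
∠G(j600) = −33.04° = -33.04°

-33.0°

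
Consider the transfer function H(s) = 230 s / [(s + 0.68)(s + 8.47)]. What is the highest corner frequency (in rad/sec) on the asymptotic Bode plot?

Break frequencies occur at each pole and zero magnitude: 0.68 rad/sec, 8.47 rad/sec.
The highest is 8.47 rad/sec.

8.47 rad/sec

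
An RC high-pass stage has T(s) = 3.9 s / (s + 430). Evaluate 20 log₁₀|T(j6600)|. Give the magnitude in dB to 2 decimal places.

11.80 dB

|j6600| = 6600
|j6600 + 430| = √(6600² + 430²) = 6614
|T(j6600)| = 3.9 × 6600 / 6614 = 3.8917
20 log₁₀(3.8917) = 11.803 dB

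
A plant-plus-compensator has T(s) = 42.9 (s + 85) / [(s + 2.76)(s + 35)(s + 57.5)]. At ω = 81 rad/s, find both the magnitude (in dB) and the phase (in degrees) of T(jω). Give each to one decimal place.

|j81 + 85| = √(81² + 85²) = 117.4
|j81 + 2.76| = √(81² + 2.76²) = 81.05
|j81 + 35| = √(81² + 35²) = 88.24
|j81 + 57.5| = √(81² + 57.5²) = 99.33
|T(j81)| = 42.9 × 117.4 / (81.05 × 88.24 × 99.33) = 0.0070906
20 log₁₀(0.0070906) = -42.99 dB
∠(j81 + 85) = arctan(81/85) = 43.62°
∠(j81 + 2.76) = arctan(81/2.76) = 88.05°
∠(j81 + 35) = arctan(81/35) = 66.63°
∠(j81 + 57.5) = arctan(81/57.5) = 54.63°
∠T(j81) = 43.62° − (88.05° + 66.63° + 54.63°) = -165.69°

|T| = -43.0 dB, ∠T = -165.7°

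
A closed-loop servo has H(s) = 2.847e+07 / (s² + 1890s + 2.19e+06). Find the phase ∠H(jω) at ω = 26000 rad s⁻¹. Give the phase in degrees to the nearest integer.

-176°

∠[(j26000)² + 1890(j26000) + 2.19e+06] = ∠[-6.7381e+08 + j4.914e+07] = 175.83°
∠H(j26000) = −175.83° = -175.83°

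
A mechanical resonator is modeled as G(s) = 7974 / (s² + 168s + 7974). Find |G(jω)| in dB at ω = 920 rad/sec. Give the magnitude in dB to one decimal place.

|(j920)² + 168(j920) + 7974| = |-8.3843e+05 + j1.5456e+05| = 8.526e+05
|G(j920)| = 7974 / 8.526e+05 = 0.0093531
20 log₁₀(0.0093531) = -40.58 dB

-40.6 dB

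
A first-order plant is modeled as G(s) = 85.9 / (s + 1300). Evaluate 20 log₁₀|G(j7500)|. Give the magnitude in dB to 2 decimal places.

-38.95 dB

|j7500 + 1300| = √(7500² + 1300²) = 7612
|G(j7500)| = 85.9 / 7612 = 0.011285
20 log₁₀(0.011285) = -38.950 dB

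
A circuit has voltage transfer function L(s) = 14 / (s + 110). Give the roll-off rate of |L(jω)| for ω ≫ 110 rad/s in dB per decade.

-20 dB/decade

With 0 zeros and 1 pole, the high-frequency asymptotic slope is 20 × (0 − 1) = -20 dB/decade.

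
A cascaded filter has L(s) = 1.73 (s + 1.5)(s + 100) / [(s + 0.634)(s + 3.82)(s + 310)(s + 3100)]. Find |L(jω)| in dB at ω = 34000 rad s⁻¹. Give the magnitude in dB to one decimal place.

-176.5 dB

|j34000 + 1.5| = √(34000² + 1.5²) = 3.4e+04
|j34000 + 100| = √(34000² + 100²) = 3.4e+04
|j34000 + 0.634| = √(34000² + 0.634²) = 3.4e+04
|j34000 + 3.82| = √(34000² + 3.82²) = 3.4e+04
|j34000 + 310| = √(34000² + 310²) = 3.4e+04
|j34000 + 3100| = √(34000² + 3100²) = 3.414e+04
|L(j34000)| = 1.73 × 3.4e+04 × 3.4e+04 / (3.4e+04 × 3.4e+04 × 3.4e+04 × 3.414e+04) = 1.4903e-09
20 log₁₀(1.4903e-09) = -176.53 dB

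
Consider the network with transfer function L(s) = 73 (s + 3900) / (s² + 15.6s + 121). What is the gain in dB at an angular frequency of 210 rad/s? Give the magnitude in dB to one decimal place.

|j210 + 3900| = √(210² + 3900²) = 3906
|(j210)² + 15.6(j210) + 121| = |-43979 + j3276| = 4.41e+04
|L(j210)| = 73 × 3906 / 4.41e+04 = 6.465
20 log₁₀(6.465) = 16.21 dB

16.2 dB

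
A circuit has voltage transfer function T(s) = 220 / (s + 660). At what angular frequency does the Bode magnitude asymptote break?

660 rad/s

The single real pole at s = −660 gives a corner at ω = 660 rad/s.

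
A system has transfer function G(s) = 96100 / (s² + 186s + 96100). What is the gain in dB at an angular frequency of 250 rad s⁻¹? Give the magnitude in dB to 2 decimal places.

|(j250)² + 186(j250) + 96100| = |33600 + j46500| = 5.737e+04
|G(j250)| = 96100 / 5.737e+04 = 1.6751
20 log₁₀(1.6751) = 4.481 dB

4.48 dB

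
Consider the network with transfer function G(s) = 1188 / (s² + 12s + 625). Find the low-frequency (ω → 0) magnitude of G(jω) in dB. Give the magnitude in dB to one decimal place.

G(0) = 1188 / 625 = 1.9008
20 log₁₀(1.9008) = 5.58 dB

5.6 dB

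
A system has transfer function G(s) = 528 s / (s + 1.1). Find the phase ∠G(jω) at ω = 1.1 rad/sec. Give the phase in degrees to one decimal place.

45.0°

∠(j1.1) = 90.00°
∠(j1.1 + 1.1) = arctan(1.1/1.1) = 45.00°
∠G(j1.1) = 90.00° − 45.00° = 45.00°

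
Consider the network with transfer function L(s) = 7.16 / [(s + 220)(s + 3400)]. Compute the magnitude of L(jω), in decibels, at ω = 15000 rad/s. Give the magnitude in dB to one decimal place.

|j15000 + 220| = √(15000² + 220²) = 1.5e+04
|j15000 + 3400| = √(15000² + 3400²) = 1.538e+04
|L(j15000)| = 7.16 / (1.5e+04 × 1.538e+04) = 3.1032e-08
20 log₁₀(3.1032e-08) = -150.16 dB

-150.2 dB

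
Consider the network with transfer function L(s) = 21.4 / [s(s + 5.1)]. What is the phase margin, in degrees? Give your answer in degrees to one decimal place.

Gain crossover: |L(jω)| = 1 at ω ≈ 3.47 rad s⁻¹.
∠L(j3.47) = −90° − arctan(3.47/5.1) ≈ -124.23°
PM = 180° + (-124.23°) = 55.77°

55.8°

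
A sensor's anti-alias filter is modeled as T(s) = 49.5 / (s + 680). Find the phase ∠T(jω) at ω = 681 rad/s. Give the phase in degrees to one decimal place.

∠(j681 + 680) = arctan(681/680) = 45.04°
∠T(j681) = −45.04° = -45.04°

-45.0 deg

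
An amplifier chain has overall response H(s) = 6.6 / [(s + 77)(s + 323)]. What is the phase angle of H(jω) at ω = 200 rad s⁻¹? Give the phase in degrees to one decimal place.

∠(j200 + 77) = arctan(200/77) = 68.94°
∠(j200 + 323) = arctan(200/323) = 31.77°
∠H(j200) = − (68.94° + 31.77°) = -100.71°

-100.7 deg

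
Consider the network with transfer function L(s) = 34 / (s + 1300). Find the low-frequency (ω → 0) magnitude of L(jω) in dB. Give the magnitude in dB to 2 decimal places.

L(0) = 34 / 1300 = 0.026154
20 log₁₀(0.026154) = -31.649 dB

-31.65 dB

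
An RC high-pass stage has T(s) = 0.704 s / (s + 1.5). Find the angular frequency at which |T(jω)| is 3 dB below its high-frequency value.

For a single-pole high-pass, the −3 dB point is at the pole: ω = 1.5 rad/sec.

1.5 rad/sec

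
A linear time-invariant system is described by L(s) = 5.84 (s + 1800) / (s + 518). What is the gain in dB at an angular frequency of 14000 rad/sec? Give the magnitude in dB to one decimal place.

|j14000 + 1800| = √(14000² + 1800²) = 1.412e+04
|j14000 + 518| = √(14000² + 518²) = 1.401e+04
|L(j14000)| = 5.84 × 1.412e+04 / 1.401e+04 = 5.884
20 log₁₀(5.884) = 15.39 dB

15.4 dB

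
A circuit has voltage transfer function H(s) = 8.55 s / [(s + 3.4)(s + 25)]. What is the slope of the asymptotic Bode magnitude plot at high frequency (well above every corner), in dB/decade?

With 1 zero and 2 poles, the high-frequency asymptotic slope is 20 × (1 − 2) = -20 dB/decade.

-20 dB/decade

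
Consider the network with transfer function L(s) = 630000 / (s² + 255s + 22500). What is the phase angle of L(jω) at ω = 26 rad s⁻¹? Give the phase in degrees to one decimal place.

∠[(j26)² + 255(j26) + 22500] = ∠[21824 + j6630] = 16.90°
∠L(j26) = −16.90° = -16.90°

-16.9°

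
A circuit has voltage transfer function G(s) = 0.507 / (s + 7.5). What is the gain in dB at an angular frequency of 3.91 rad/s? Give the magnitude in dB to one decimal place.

-24.4 dB

|j3.91 + 7.5| = √(3.91² + 7.5²) = 8.458
|G(j3.91)| = 0.507 / 8.458 = 0.059943
20 log₁₀(0.059943) = -24.45 dB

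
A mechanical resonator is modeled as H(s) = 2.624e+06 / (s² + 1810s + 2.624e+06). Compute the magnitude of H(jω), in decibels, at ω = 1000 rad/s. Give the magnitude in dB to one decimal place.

0.7 dB

|(j1000)² + 1810(j1000) + 2.624e+06| = |1.624e+06 + j1.81e+06| = 2.432e+06
|H(j1000)| = 2.624e+06 / 2.432e+06 = 1.0791
20 log₁₀(1.0791) = 0.66 dB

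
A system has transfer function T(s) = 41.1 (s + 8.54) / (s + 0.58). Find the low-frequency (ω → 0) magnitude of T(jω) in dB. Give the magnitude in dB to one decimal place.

T(0) = 41.1 × 8.54 / 0.58 = 605.16
20 log₁₀(605.16) = 55.64 dB

55.6 dB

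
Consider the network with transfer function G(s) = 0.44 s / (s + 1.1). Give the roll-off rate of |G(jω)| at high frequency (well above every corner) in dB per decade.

0 dB/decade

With 1 zero and 1 pole, the high-frequency asymptotic slope is 20 × (1 − 1) = 0 dB/decade.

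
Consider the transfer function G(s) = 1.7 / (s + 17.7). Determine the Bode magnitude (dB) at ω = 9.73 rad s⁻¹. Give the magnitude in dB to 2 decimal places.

|j9.73 + 17.7| = √(9.73² + 17.7²) = 20.2
|G(j9.73)| = 1.7 / 20.2 = 0.084166
20 log₁₀(0.084166) = -21.497 dB

-21.50 dB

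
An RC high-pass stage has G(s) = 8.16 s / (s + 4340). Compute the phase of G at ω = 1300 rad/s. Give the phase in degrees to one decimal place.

∠(j1300) = 90.00°
∠(j1300 + 4340) = arctan(1300/4340) = 16.68°
∠G(j1300) = 90.00° − 16.68° = 73.32°

73.3°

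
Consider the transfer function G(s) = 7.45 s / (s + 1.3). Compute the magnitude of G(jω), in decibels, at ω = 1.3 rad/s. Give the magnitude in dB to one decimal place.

14.4 dB

|j1.3| = 1.3
|j1.3 + 1.3| = √(1.3² + 1.3²) = 1.838
|G(j1.3)| = 7.45 × 1.3 / 1.838 = 5.2679
20 log₁₀(5.2679) = 14.43 dB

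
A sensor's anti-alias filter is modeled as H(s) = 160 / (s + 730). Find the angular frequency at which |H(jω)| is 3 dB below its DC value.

For a single-pole low-pass, the −3 dB point is at the pole: ω = 730 rad/s.

730 rad/s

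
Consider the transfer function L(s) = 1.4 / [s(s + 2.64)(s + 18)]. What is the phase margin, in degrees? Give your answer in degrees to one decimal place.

Gain crossover: |L(jω)| = 1 at ω ≈ 0.0295 rad/s.
∠L(j0.0295) = −90° − arctan(0.0295/2.64) − arctan(0.0295/18) ≈ -90.73°
PM = 180° + (-90.73°) = 89.27°

89.3°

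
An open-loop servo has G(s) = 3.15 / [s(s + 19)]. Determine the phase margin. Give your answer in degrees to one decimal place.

89.5 deg

Gain crossover: |G(jω)| = 1 at ω ≈ 0.166 rad/s.
∠G(j0.166) = −90° − arctan(0.166/19) ≈ -90.50°
PM = 180° + (-90.50°) = 89.50°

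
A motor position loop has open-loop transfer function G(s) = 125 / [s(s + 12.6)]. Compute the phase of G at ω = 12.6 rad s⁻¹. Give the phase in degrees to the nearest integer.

∠(j12.6 + 12.6) = arctan(12.6/12.6) = 45.00°
∠(j12.6) = 90.00°
∠G(j12.6) = − (45.00° + 90.00°) = -135.00°

-135°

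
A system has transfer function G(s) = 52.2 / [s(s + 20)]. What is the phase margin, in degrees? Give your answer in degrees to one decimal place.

Gain crossover: |G(jω)| = 1 at ω ≈ 2.59 rad s⁻¹.
∠G(j2.59) = −90° − arctan(2.59/20) ≈ -97.37°
PM = 180° + (-97.37°) = 82.63°

82.6 deg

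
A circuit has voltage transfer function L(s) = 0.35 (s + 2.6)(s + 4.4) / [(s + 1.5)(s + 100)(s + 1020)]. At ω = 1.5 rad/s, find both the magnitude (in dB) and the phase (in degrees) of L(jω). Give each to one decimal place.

|L| = -92.9 dB, ∠L = 2.9 deg

|j1.5 + 2.6| = √(1.5² + 2.6²) = 3.002
|j1.5 + 4.4| = √(1.5² + 4.4²) = 4.649
|j1.5 + 1.5| = √(1.5² + 1.5²) = 2.121
|j1.5 + 100| = √(1.5² + 100²) = 100
|j1.5 + 1020| = √(1.5² + 1020²) = 1020
|L(j1.5)| = 0.35 × 3.002 × 4.649 / (2.121 × 100 × 1020) = 2.2568e-05
20 log₁₀(2.2568e-05) = -92.93 dB
∠(j1.5 + 2.6) = arctan(1.5/2.6) = 29.98°
∠(j1.5 + 4.4) = arctan(1.5/4.4) = 18.82°
∠(j1.5 + 1.5) = arctan(1.5/1.5) = 45.00°
∠(j1.5 + 100) = arctan(1.5/100) = 0.86°
∠(j1.5 + 1020) = arctan(1.5/1020) = 0.08°
∠L(j1.5) = 29.98° + 18.82° − (45.00° + 0.86° + 0.08°) = 2.86°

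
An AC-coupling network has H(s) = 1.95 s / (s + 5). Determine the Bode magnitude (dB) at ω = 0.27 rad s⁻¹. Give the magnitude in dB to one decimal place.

|j0.27| = 0.27
|j0.27 + 5| = √(0.27² + 5²) = 5.007
|H(j0.27)| = 1.95 × 0.27 / 5.007 = 0.10515
20 log₁₀(0.10515) = -19.56 dB

-19.6 dB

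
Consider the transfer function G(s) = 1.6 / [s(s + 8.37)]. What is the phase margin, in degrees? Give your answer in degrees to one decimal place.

Gain crossover: |G(jω)| = 1 at ω ≈ 0.191 rad/s.
∠G(j0.191) = −90° − arctan(0.191/8.37) ≈ -91.31°
PM = 180° + (-91.31°) = 88.69°

88.7°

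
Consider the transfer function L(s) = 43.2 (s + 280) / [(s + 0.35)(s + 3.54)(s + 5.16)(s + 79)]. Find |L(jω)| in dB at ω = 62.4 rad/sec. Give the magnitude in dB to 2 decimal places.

-65.95 dB

|j62.4 + 280| = √(62.4² + 280²) = 286.9
|j62.4 + 0.35| = √(62.4² + 0.35²) = 62.4
|j62.4 + 3.54| = √(62.4² + 3.54²) = 62.5
|j62.4 + 5.16| = √(62.4² + 5.16²) = 62.61
|j62.4 + 79| = √(62.4² + 79²) = 100.7
|L(j62.4)| = 43.2 × 286.9 / (62.4 × 62.5 × 62.61 × 100.7) = 0.00050411
20 log₁₀(0.00050411) = -65.950 dB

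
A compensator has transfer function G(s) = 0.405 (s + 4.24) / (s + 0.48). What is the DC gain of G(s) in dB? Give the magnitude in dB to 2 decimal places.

11.07 dB

G(0) = 0.405 × 4.24 / 0.48 = 3.5775
20 log₁₀(3.5775) = 11.072 dB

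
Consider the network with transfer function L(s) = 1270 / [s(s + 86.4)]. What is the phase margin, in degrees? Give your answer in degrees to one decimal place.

Gain crossover: |L(jω)| = 1 at ω ≈ 14.5 rad/sec.
∠L(j14.5) = −90° − arctan(14.5/86.4) ≈ -99.52°
PM = 180° + (-99.52°) = 80.48°

80.5°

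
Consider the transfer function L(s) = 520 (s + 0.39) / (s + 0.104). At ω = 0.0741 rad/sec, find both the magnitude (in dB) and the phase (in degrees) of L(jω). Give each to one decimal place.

|L| = 64.2 dB, ∠L = -24.7 deg

|j0.0741 + 0.39| = √(0.0741² + 0.39²) = 0.397
|j0.0741 + 0.104| = √(0.0741² + 0.104²) = 0.1277
|L(j0.0741)| = 520 × 0.397 / 0.1277 = 1616.5
20 log₁₀(1616.5) = 64.17 dB
∠(j0.0741 + 0.39) = arctan(0.0741/0.39) = 10.76°
∠(j0.0741 + 0.104) = arctan(0.0741/0.104) = 35.47°
∠L(j0.0741) = 10.76° − 35.47° = -24.71°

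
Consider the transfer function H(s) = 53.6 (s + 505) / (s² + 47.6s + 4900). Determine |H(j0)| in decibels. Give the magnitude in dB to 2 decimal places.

14.85 dB

H(0) = 53.6 × 505 / 4900 = 5.5241
20 log₁₀(5.5241) = 14.845 dB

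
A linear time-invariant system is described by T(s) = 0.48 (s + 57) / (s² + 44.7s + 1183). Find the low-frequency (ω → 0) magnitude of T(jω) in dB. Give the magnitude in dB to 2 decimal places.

T(0) = 0.48 × 57 / 1183 = 0.023128
20 log₁₀(0.023128) = -32.717 dB

-32.72 dB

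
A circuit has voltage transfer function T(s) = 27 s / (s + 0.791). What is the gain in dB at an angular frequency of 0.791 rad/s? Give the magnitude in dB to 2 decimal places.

|j0.791| = 0.791
|j0.791 + 0.791| = √(0.791² + 0.791²) = 1.119
|T(j0.791)| = 27 × 0.791 / 1.119 = 19.092
20 log₁₀(19.092) = 25.617 dB

25.62 dB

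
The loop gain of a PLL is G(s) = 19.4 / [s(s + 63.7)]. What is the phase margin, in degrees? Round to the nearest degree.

Gain crossover: |G(jω)| = 1 at ω ≈ 0.305 rad/s.
∠G(j0.305) = −90° − arctan(0.305/63.7) ≈ -90.27°
PM = 180° + (-90.27°) = 89.73°

90°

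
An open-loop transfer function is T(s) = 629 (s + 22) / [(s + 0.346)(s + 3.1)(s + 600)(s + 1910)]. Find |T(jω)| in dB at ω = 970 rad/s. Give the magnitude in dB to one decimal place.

|j970 + 22| = √(970² + 22²) = 970.2
|j970 + 0.346| = √(970² + 0.346²) = 970
|j970 + 3.1| = √(970² + 3.1²) = 970
|j970 + 600| = √(970² + 600²) = 1141
|j970 + 1910| = √(970² + 1910²) = 2142
|T(j970)| = 629 × 970.2 / (970 × 970 × 1141 × 2142) = 2.6547e-07
20 log₁₀(2.6547e-07) = -131.52 dB

-131.5 dB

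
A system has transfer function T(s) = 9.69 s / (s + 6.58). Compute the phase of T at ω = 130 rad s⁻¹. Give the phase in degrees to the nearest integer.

∠(j130) = 90.00°
∠(j130 + 6.58) = arctan(130/6.58) = 87.10°
∠T(j130) = 90.00° − 87.10° = 2.90°

3°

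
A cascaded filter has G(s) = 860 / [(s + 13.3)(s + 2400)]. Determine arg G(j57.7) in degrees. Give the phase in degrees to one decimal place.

∠(j57.7 + 13.3) = arctan(57.7/13.3) = 77.02°
∠(j57.7 + 2400) = arctan(57.7/2400) = 1.38°
∠G(j57.7) = − (77.02° + 1.38°) = -78.40°

-78.4°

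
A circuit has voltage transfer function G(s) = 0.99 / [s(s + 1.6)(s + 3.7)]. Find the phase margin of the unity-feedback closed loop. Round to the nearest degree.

Gain crossover: |G(jω)| = 1 at ω ≈ 0.166 rad s⁻¹.
∠G(j0.166) = −90° − arctan(0.166/1.6) − arctan(0.166/3.7) ≈ -98.50°
PM = 180° + (-98.50°) = 81.50°

81°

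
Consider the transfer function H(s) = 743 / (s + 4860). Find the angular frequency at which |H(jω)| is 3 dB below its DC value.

4860 rad/s

For a single-pole low-pass, the −3 dB point is at the pole: ω = 4860 rad/s.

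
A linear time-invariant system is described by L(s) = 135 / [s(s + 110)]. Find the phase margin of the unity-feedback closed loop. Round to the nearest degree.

Gain crossover: |L(jω)| = 1 at ω ≈ 1.23 rad s⁻¹.
∠L(j1.23) = −90° − arctan(1.23/110) ≈ -90.64°
PM = 180° + (-90.64°) = 89.36°

89°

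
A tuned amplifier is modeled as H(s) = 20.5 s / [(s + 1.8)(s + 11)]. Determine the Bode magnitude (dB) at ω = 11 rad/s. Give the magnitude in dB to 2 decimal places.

2.28 dB

|j11| = 11
|j11 + 1.8| = √(11² + 1.8²) = 11.15
|j11 + 11| = √(11² + 11²) = 15.56
|H(j11)| = 20.5 × 11 / (11.15 × 15.56) = 1.3005
20 log₁₀(1.3005) = 2.282 dB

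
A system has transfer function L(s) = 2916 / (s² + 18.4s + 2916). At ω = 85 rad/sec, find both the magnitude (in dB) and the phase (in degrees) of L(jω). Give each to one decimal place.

|(j85)² + 18.4(j85) + 2916| = |-4309 + j1564| = 4584
|L(j85)| = 2916 / 4584 = 0.63612
20 log₁₀(0.63612) = -3.93 dB
∠[(j85)² + 18.4(j85) + 2916] = ∠[-4309 + j1564] = 160.05°
∠L(j85) = −160.05° = -160.05°

|L| = -3.9 dB, ∠L = -160.1°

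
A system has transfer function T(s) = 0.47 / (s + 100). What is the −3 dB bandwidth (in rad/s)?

100 rad/s

For a single-pole low-pass, the −3 dB point is at the pole: ω = 100 rad/s.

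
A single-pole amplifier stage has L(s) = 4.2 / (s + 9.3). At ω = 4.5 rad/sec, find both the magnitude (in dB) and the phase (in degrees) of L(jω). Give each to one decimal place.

|L| = -7.8 dB, ∠L = -25.8°

|j4.5 + 9.3| = √(4.5² + 9.3²) = 10.33
|L(j4.5)| = 4.2 / 10.33 = 0.40652
20 log₁₀(0.40652) = -7.82 dB
∠(j4.5 + 9.3) = arctan(4.5/9.3) = 25.82°
∠L(j4.5) = −25.82° = -25.82°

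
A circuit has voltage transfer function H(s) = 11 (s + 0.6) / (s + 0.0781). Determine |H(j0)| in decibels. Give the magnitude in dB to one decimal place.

H(0) = 11 × 0.6 / 0.0781 = 84.507
20 log₁₀(84.507) = 38.54 dB

38.5 dB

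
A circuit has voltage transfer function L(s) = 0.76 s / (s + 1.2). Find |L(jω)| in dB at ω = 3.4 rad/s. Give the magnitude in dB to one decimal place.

-2.9 dB

|j3.4| = 3.4
|j3.4 + 1.2| = √(3.4² + 1.2²) = 3.606
|L(j3.4)| = 0.76 × 3.4 / 3.606 = 0.71667
20 log₁₀(0.71667) = -2.89 dB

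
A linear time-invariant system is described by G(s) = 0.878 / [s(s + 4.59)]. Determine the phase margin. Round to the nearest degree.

Gain crossover: |G(jω)| = 1 at ω ≈ 0.191 rad s⁻¹.
∠G(j0.191) = −90° − arctan(0.191/4.59) ≈ -92.38°
PM = 180° + (-92.38°) = 87.62°

88°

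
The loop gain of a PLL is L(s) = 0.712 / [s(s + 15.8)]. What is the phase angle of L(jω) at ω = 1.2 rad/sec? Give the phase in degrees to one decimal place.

-94.3°

∠(j1.2 + 15.8) = arctan(1.2/15.8) = 4.34°
∠(j1.2) = 90.00°
∠L(j1.2) = − (4.34° + 90.00°) = -94.34°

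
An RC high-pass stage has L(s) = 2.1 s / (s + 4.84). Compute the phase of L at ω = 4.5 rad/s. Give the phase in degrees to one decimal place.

47.1°

∠(j4.5) = 90.00°
∠(j4.5 + 4.84) = arctan(4.5/4.84) = 42.92°
∠L(j4.5) = 90.00° − 42.92° = 47.08°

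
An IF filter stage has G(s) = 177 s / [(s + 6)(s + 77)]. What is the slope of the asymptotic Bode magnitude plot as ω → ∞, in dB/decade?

With 1 zero and 2 poles, the high-frequency asymptotic slope is 20 × (1 − 2) = -20 dB/decade.

-20 dB/decade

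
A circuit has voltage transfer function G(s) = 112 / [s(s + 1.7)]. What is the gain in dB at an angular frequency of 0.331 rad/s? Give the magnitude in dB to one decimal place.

45.8 dB

|j0.331 + 1.7| = √(0.331² + 1.7²) = 1.732
|j0.331| = 0.331
|G(j0.331)| = 112 / (1.732 × 0.331) = 195.37
20 log₁₀(195.37) = 45.82 dB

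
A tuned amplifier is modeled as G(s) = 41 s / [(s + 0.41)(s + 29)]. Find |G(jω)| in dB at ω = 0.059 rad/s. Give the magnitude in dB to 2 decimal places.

-13.92 dB

|j0.059| = 0.059
|j0.059 + 0.41| = √(0.059² + 0.41²) = 0.4142
|j0.059 + 29| = √(0.059² + 29²) = 29
|G(j0.059)| = 41 × 0.059 / (0.4142 × 29) = 0.20137
20 log₁₀(0.20137) = -13.920 dB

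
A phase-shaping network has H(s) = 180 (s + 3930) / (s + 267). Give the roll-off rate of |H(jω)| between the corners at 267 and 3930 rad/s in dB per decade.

-20 dB/decade

In this band the factors already past their corner are: pole at 267; net slope = -20 dB/decade.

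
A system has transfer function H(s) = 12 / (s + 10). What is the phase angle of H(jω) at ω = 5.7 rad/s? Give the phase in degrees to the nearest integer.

∠(j5.7 + 10) = arctan(5.7/10) = 29.68°
∠H(j5.7) = −29.68° = -29.68°

-30°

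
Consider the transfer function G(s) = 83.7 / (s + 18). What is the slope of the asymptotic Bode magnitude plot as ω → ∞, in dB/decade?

With 0 zeros and 1 pole, the high-frequency asymptotic slope is 20 × (0 − 1) = -20 dB/decade.

-20 dB/decade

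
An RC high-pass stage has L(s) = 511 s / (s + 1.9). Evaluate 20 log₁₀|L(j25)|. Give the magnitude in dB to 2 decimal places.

54.14 dB

|j25| = 25
|j25 + 1.9| = √(25² + 1.9²) = 25.07
|L(j25)| = 511 × 25 / 25.07 = 509.53
20 log₁₀(509.53) = 54.143 dB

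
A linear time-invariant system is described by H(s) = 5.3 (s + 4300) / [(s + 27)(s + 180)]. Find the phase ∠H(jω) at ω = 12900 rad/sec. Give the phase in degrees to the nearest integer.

∠(j12900 + 4300) = arctan(12900/4300) = 71.57°
∠(j12900 + 27) = arctan(12900/27) = 89.88°
∠(j12900 + 180) = arctan(12900/180) = 89.20°
∠H(j12900) = 71.57° − (89.88° + 89.20°) = -107.52°

-108 deg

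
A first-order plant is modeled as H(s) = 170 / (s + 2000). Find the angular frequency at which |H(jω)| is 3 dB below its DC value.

2000 rad/s

For a single-pole low-pass, the −3 dB point is at the pole: ω = 2000 rad/s.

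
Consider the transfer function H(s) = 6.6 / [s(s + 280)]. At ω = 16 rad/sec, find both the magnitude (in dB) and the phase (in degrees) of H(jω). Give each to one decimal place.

|H| = -56.6 dB, ∠H = -93.3°

|j16 + 280| = √(16² + 280²) = 280.5
|j16| = 16
|H(j16)| = 6.6 / (280.5 × 16) = 0.0014708
20 log₁₀(0.0014708) = -56.65 dB
∠(j16 + 280) = arctan(16/280) = 3.27°
∠(j16) = 90.00°
∠H(j16) = − (3.27° + 90.00°) = -93.27°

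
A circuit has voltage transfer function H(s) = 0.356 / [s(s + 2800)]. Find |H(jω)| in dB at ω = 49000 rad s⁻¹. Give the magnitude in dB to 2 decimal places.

|j49000 + 2800| = √(49000² + 2800²) = 4.908e+04
|j49000| = 4.9e+04
|H(j49000)| = 0.356 / (4.908e+04 × 4.9e+04) = 1.4803e-10
20 log₁₀(1.4803e-10) = -196.593 dB

-196.59 dB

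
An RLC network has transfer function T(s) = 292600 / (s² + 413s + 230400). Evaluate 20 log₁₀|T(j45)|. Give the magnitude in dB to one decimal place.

|(j45)² + 413(j45) + 230400| = |2.2838e+05 + j18585| = 2.291e+05
|T(j45)| = 292600 / 2.291e+05 = 1.277
20 log₁₀(1.277) = 2.12 dB

2.1 dB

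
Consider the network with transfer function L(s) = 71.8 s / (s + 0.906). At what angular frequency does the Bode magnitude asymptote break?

0.906 rad/s

The single real pole at s = −0.906 gives a corner at ω = 0.906 rad/s.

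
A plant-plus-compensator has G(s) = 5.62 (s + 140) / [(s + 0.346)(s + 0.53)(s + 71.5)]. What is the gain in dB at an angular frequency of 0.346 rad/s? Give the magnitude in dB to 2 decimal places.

31.01 dB

|j0.346 + 140| = √(0.346² + 140²) = 140
|j0.346 + 0.346| = √(0.346² + 0.346²) = 0.4893
|j0.346 + 0.53| = √(0.346² + 0.53²) = 0.6329
|j0.346 + 71.5| = √(0.346² + 71.5²) = 71.5
|G(j0.346)| = 5.62 × 140 / (0.4893 × 0.6329 × 71.5) = 35.53
20 log₁₀(35.53) = 31.012 dB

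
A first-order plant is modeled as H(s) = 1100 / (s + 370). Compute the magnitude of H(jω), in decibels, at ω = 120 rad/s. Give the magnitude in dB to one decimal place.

|j120 + 370| = √(120² + 370²) = 389
|H(j120)| = 1100 / 389 = 2.828
20 log₁₀(2.828) = 9.03 dB

9.0 dB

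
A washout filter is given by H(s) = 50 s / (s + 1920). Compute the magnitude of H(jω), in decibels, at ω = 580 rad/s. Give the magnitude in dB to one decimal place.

|j580| = 580
|j580 + 1920| = √(580² + 1920²) = 2006
|H(j580)| = 50 × 580 / 2006 = 14.459
20 log₁₀(14.459) = 23.20 dB

23.2 dB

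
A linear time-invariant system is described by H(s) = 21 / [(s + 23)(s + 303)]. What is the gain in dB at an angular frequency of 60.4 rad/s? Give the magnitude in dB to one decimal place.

|j60.4 + 23| = √(60.4² + 23²) = 64.63
|j60.4 + 303| = √(60.4² + 303²) = 309
|H(j60.4)| = 21 / (64.63 × 309) = 0.0010517
20 log₁₀(0.0010517) = -59.56 dB

-59.6 dB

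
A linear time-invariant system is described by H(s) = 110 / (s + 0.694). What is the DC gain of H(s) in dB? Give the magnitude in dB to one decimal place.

H(0) = 110 / 0.694 = 158.5
20 log₁₀(158.5) = 44.00 dB

44.0 dB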